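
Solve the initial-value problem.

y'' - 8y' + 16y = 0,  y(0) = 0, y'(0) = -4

General solution: y = (C₁ + C₂x)e^(4x)
Repeated root r = 4
Applying ICs: C₁ = 0, C₂ = -4
Particular solution: y = -4xe^(4x)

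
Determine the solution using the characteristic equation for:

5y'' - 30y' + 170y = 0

Characteristic equation: 5r² - 30r + 170 = 0
Divide by 5: r² - 6r + 34 = 0
Roots: r = 3 ± 5i (complex conjugates)
General solution: y = e^(3x)(C₁cos(5x) + C₂sin(5x))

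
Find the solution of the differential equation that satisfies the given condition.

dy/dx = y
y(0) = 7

General solution: y = Ce^x
Applying IC y(0) = 7:
Particular solution: y = 7e^x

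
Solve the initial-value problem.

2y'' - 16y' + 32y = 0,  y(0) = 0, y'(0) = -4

General solution: y = (C₁ + C₂x)e^(4x)
Repeated root r = 4
Applying ICs: C₁ = 0, C₂ = -4
Particular solution: y = -4xe^(4x)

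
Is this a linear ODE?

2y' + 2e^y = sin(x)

No. Nonlinear (e^y is nonlinear in y)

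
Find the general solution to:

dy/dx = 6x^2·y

Separating variables and integrating:
ln|y| = 2x^3 + C

General solution: y = Ce^(2x^3)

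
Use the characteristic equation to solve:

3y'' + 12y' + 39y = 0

Characteristic equation: 3r² + 12r + 39 = 0
Divide by 3: r² + 4r + 13 = 0
Roots: r = -2 ± 3i (complex conjugates)
General solution: y = e^(-2x)(C₁cos(3x) + C₂sin(3x))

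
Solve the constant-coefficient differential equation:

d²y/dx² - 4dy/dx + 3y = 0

Characteristic equation: r² - 4r + 3 = 0
Roots: r = 3, 1 (distinct real)
General solution: y = C₁e^(3x) + C₂e^x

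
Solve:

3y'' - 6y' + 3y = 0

Characteristic equation: 3r² - 6r + 3 = 0
Divide by 3: r² - 2r + 1 = 0
Factored: (r - 1)² = 0
Repeated root: r = 1
General solution: y = (C₁ + C₂x)e^x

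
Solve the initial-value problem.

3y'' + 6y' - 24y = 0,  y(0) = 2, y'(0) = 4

General solution: y = C₁e^(2x) + C₂e^(-4x)
Applying ICs: C₁ = 2, C₂ = 0
Particular solution: y = 2e^(2x)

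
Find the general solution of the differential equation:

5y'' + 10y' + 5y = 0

Characteristic equation: 5r² + 10r + 5 = 0
Divide by 5: r² + 2r + 1 = 0
Factored: (r + 1)² = 0
Repeated root: r = -1
General solution: y = (C₁ + C₂x)e^(-x)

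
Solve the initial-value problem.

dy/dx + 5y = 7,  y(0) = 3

General solution: y = 7/5 + Ce^(-5x)
Applying y(0) = 3: C = 3 - 7/5 = 8/5
Particular solution: y = 7/5 + (8/5)e^(-5x)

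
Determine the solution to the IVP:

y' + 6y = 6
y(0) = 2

General solution: y = 1 + Ce^(-6x)
Applying y(0) = 2: C = 2 - 1 = 1
Particular solution: y = 1 + e^(-6x)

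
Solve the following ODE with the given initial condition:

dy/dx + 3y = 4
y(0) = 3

General solution: y = 4/3 + Ce^(-3x)
Applying y(0) = 3: C = 3 - 4/3 = 5/3
Particular solution: y = 4/3 + (5/3)e^(-3x)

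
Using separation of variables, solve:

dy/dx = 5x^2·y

Separating variables and integrating:
ln|y| = 5x^3/3 + C

General solution: y = Ce^(5x^3/3)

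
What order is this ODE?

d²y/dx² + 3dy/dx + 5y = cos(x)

The order is 2 (highest derivative is of order 2).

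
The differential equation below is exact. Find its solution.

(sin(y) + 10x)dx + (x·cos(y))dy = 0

Verify exactness: ∂M/∂y = ∂N/∂x ✓
Find F(x,y) such that ∂F/∂x = M, ∂F/∂y = N
Solution: x·sin(y) + 5x² = C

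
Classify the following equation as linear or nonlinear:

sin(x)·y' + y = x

Linear (y and its derivatives appear to the first power only, no products of y terms)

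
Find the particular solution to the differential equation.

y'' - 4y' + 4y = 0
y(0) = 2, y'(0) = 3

General solution: y = (C₁ + C₂x)e^(2x)
Repeated root r = 2
Applying ICs: C₁ = 2, C₂ = -1
Particular solution: y = (2 - x)e^(2x)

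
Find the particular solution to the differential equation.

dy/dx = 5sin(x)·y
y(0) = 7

General solution: y = Ce^(-5cos(x))
Applying IC y(0) = 7:
Particular solution: y = 7e^(5(1-cos(x)))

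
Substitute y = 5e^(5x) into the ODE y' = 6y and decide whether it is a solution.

Verification:
y = 5e^(5x)
y' = 25e^(5x)
But 6y = 30e^(5x)
y' ≠ 6y — the derivative does not match

No, it is not a solution.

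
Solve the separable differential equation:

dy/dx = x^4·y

Separating variables and integrating:
ln|y| = x^5/5 + C

General solution: y = Ce^(x^5/5)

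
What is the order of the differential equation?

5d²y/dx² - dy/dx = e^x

The order is 2 (highest derivative is of order 2).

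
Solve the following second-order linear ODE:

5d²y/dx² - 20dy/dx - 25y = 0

Characteristic equation: 5r² - 20r - 25 = 0
Divide by 5: r² - 4r - 5 = 0
Roots: r = 5, -1 (distinct real)
General solution: y = C₁e^(5x) + C₂e^(-x)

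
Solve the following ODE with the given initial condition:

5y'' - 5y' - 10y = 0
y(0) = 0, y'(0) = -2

General solution: y = C₁e^(2x) + C₂e^(-x)
Applying ICs: C₁ = -2/3, C₂ = 2/3
Particular solution: y = -(2/3)e^(2x) + (2/3)e^(-x)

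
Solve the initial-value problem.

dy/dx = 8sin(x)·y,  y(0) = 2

General solution: y = Ce^(-8cos(x))
Applying IC y(0) = 2:
Particular solution: y = 2e^(8(1-cos(x)))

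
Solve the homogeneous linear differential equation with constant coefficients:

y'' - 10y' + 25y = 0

Characteristic equation: r² - 10r + 25 = 0
Factored: (r - 5)² = 0
Repeated root: r = 5
General solution: y = (C₁ + C₂x)e^(5x)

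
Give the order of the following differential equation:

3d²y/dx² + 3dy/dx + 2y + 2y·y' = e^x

The order is 2 (highest derivative is of order 2).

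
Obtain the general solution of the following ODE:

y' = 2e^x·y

Separating variables and integrating:
ln|y| = 2e^x + C

General solution: y = Ce^(2e^x)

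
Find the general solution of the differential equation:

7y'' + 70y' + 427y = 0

Characteristic equation: 7r² + 70r + 427 = 0
Divide by 7: r² + 10r + 61 = 0
Roots: r = -5 ± 6i (complex conjugates)
General solution: y = e^(-5x)(C₁cos(6x) + C₂sin(6x))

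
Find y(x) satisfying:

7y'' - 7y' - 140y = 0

Characteristic equation: 7r² - 7r - 140 = 0
Divide by 7: r² - r - 20 = 0
Roots: r = 5, -4 (distinct real)
General solution: y = C₁e^(5x) + C₂e^(-4x)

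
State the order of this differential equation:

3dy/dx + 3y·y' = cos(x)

The order is 1 (highest derivative is of order 1).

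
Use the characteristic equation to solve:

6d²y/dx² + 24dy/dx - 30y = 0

Characteristic equation: 6r² + 24r - 30 = 0
Divide by 6: r² + 4r - 5 = 0
Roots: r = 1, -5 (distinct real)
General solution: y = C₁e^x + C₂e^(-5x)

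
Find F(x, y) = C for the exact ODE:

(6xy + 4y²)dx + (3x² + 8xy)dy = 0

Verify exactness: ∂M/∂y = ∂N/∂x ✓
Find F(x,y) such that ∂F/∂x = M, ∂F/∂y = N
Solution: 3x²y + 4xy² = C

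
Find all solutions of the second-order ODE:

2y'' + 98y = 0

Characteristic equation: 2r² + 98 = 0
Divide by 2: r² + 49 = 0
Roots: r = ±7i (complex conjugates)
General solution: y = C₁cos(7x) + C₂sin(7x)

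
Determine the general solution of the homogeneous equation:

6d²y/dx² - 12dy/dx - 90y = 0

Characteristic equation: 6r² - 12r - 90 = 0
Divide by 6: r² - 2r - 15 = 0
Roots: r = 5, -3 (distinct real)
General solution: y = C₁e^(5x) + C₂e^(-3x)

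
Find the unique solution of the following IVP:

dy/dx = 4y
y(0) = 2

General solution: y = Ce^(4x)
Applying IC y(0) = 2:
Particular solution: y = 2e^(4x)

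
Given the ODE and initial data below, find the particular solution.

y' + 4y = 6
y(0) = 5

General solution: y = 3/2 + Ce^(-4x)
Applying y(0) = 5: C = 5 - 3/2 = 7/2
Particular solution: y = 3/2 + (7/2)e^(-4x)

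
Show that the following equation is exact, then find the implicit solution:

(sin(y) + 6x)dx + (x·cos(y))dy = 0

Verify exactness: ∂M/∂y = ∂N/∂x ✓
Find F(x,y) such that ∂F/∂x = M, ∂F/∂y = N
Solution: x·sin(y) + 3x² = C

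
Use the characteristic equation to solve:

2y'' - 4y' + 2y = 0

Characteristic equation: 2r² - 4r + 2 = 0
Divide by 2: r² - 2r + 1 = 0
Factored: (r - 1)² = 0
Repeated root: r = 1
General solution: y = (C₁ + C₂x)e^x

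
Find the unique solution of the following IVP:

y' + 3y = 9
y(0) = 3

General solution: y = 3 + Ce^(-3x)
Applying y(0) = 3: C = 3 - 3 = 0
Particular solution: y = 3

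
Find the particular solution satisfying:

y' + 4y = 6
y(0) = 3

General solution: y = 3/2 + Ce^(-4x)
Applying y(0) = 3: C = 3 - 3/2 = 3/2
Particular solution: y = 3/2 + (3/2)e^(-4x)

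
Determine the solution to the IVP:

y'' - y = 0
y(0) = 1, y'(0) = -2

General solution: y = C₁e^x + C₂e^(-x)
Applying ICs: C₁ = -1/2, C₂ = 3/2
Particular solution: y = -(1/2)e^x + (3/2)e^(-x)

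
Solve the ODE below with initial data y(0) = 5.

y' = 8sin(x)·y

General solution: y = Ce^(-8cos(x))
Applying IC y(0) = 5:
Particular solution: y = 5e^(8(1-cos(x)))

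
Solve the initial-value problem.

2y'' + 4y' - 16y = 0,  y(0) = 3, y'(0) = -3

General solution: y = C₁e^(2x) + C₂e^(-4x)
Applying ICs: C₁ = 3/2, C₂ = 3/2
Particular solution: y = (3/2)e^(2x) + (3/2)e^(-4x)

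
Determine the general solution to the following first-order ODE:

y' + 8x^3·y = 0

Using integrating factor method:

General solution: y = Ce^(-2x^4)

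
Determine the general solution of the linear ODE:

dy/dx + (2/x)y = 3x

Using integrating factor method:

General solution: y = (3/4)x^2 + Cx^(-2)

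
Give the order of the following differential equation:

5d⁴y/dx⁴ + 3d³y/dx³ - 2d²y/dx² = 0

The order is 4 (highest derivative is of order 4).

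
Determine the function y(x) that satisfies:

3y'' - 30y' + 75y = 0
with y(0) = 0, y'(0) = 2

General solution: y = (C₁ + C₂x)e^(5x)
Repeated root r = 5
Applying ICs: C₁ = 0, C₂ = 2
Particular solution: y = 2xe^(5x)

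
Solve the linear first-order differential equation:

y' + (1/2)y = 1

Using integrating factor method:

General solution: y = 2 + Ce^(-x/2)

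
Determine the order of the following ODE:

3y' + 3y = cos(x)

The order is 1 (highest derivative is of order 1).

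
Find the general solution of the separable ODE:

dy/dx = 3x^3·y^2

Separating variables and integrating:
-1/y = 3x^4/4 + C

General solution: y^-1 = (-3/4)x^4 + C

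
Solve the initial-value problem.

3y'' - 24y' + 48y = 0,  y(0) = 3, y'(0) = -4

General solution: y = (C₁ + C₂x)e^(4x)
Repeated root r = 4
Applying ICs: C₁ = 3, C₂ = -16
Particular solution: y = (3 - 16x)e^(4x)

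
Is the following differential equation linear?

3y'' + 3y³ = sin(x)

No. Nonlinear (y³ term)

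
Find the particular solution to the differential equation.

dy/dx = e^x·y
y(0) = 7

General solution: y = Ce^(e^x)
Applying IC y(0) = 7:
Particular solution: y = 7e^(e^x - 1)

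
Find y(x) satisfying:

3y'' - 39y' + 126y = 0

Characteristic equation: 3r² - 39r + 126 = 0
Divide by 3: r² - 13r + 42 = 0
Roots: r = 6, 7 (distinct real)
General solution: y = C₁e^(6x) + C₂e^(7x)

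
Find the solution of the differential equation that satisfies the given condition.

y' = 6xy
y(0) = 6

General solution: y = Ce^(3x²)
Applying IC y(0) = 6:
Particular solution: y = 6e^(3x²)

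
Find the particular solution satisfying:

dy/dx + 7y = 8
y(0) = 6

General solution: y = 8/7 + Ce^(-7x)
Applying y(0) = 6: C = 6 - 8/7 = 34/7
Particular solution: y = 8/7 + (34/7)e^(-7x)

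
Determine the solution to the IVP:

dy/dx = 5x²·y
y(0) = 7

General solution: y = Ce^(5x³/3)
Applying IC y(0) = 7:
Particular solution: y = 7e^(5x³/3)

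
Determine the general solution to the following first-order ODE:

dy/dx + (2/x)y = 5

Using integrating factor method:

General solution: y = (5/3)x + Cx^(-2)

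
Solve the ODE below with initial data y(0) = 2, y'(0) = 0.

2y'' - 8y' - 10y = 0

General solution: y = C₁e^(5x) + C₂e^(-x)
Applying ICs: C₁ = 1/3, C₂ = 5/3
Particular solution: y = (1/3)e^(5x) + (5/3)e^(-x)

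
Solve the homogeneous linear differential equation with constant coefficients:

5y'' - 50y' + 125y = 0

Characteristic equation: 5r² - 50r + 125 = 0
Divide by 5: r² - 10r + 25 = 0
Factored: (r - 5)² = 0
Repeated root: r = 5
General solution: y = (C₁ + C₂x)e^(5x)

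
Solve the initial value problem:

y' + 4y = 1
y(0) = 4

General solution: y = 1/4 + Ce^(-4x)
Applying y(0) = 4: C = 4 - 1/4 = 15/4
Particular solution: y = 1/4 + (15/4)e^(-4x)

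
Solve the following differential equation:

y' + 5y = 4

Using integrating factor method:

General solution: y = 4/5 + Ce^(-5x)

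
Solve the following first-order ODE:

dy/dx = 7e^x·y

Separating variables and integrating:
ln|y| = 7e^x + C

General solution: y = Ce^(7e^x)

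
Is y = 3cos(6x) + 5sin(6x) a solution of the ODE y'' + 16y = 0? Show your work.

Verification:
y'' = -108cos(6x) - 180sin(6x)
y'' + 16y ≠ 0 (frequency mismatch: got 36 instead of 16)

No, it is not a solution.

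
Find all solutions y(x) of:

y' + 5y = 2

Using integrating factor method:

General solution: y = 2/5 + Ce^(-5x)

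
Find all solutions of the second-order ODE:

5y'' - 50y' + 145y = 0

Characteristic equation: 5r² - 50r + 145 = 0
Divide by 5: r² - 10r + 29 = 0
Roots: r = 5 ± 2i (complex conjugates)
General solution: y = e^(5x)(C₁cos(2x) + C₂sin(2x))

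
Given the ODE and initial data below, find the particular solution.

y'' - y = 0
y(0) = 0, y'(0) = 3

General solution: y = C₁e^x + C₂e^(-x)
Applying ICs: C₁ = 3/2, C₂ = -3/2
Particular solution: y = (3/2)e^x - (3/2)e^(-x)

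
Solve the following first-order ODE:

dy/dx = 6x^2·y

Separating variables and integrating:
ln|y| = 2x^3 + C

General solution: y = Ce^(2x^3)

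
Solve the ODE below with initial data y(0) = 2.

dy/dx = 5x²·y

General solution: y = Ce^(5x³/3)
Applying IC y(0) = 2:
Particular solution: y = 2e^(5x³/3)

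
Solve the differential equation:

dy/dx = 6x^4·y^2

Separating variables and integrating:
-1/y = 6x^5/5 + C

General solution: y^-1 = (-6/5)x^5 + C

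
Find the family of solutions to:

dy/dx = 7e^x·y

Separating variables and integrating:
ln|y| = 7e^x + C

General solution: y = Ce^(7e^x)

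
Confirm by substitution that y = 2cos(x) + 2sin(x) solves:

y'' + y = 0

Verification:
y'' = -2cos(x) - 2sin(x)
y'' + y = 0 ✓

Yes, it is a solution.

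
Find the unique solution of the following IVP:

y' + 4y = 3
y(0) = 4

General solution: y = 3/4 + Ce^(-4x)
Applying y(0) = 4: C = 4 - 3/4 = 13/4
Particular solution: y = 3/4 + (13/4)e^(-4x)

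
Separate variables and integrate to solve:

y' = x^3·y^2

Separating variables and integrating:
-1/y = x^4/4 + C

General solution: y^-1 = (-1/4)x^4 + C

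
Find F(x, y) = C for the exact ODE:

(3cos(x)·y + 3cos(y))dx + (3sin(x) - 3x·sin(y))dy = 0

Verify exactness: ∂M/∂y = ∂N/∂x ✓
Find F(x,y) such that ∂F/∂x = M, ∂F/∂y = N
Solution: 3sin(x)·y + 3x·cos(y) = C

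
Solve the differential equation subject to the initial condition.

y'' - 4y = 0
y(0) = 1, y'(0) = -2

General solution: y = C₁e^(2x) + C₂e^(-2x)
Applying ICs: C₁ = 0, C₂ = 1
Particular solution: y = e^(-2x)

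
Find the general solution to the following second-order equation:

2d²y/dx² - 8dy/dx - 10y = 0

Characteristic equation: 2r² - 8r - 10 = 0
Divide by 2: r² - 4r - 5 = 0
Roots: r = 5, -1 (distinct real)
General solution: y = C₁e^(5x) + C₂e^(-x)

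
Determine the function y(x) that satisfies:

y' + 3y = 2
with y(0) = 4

General solution: y = 2/3 + Ce^(-3x)
Applying y(0) = 4: C = 4 - 2/3 = 10/3
Particular solution: y = 2/3 + (10/3)e^(-3x)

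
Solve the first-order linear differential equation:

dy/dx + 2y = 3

Using integrating factor method:

General solution: y = 3/2 + Ce^(-2x)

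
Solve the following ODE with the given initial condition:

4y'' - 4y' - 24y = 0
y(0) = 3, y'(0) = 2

General solution: y = C₁e^(3x) + C₂e^(-2x)
Applying ICs: C₁ = 8/5, C₂ = 7/5
Particular solution: y = (8/5)e^(3x) + (7/5)e^(-2x)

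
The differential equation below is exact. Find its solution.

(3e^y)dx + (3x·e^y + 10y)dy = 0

Verify exactness: ∂M/∂y = ∂N/∂x ✓
Find F(x,y) such that ∂F/∂x = M, ∂F/∂y = N
Solution: 3x·e^y + 5y² = C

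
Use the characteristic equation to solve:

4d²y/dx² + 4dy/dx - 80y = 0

Characteristic equation: 4r² + 4r - 80 = 0
Divide by 4: r² + r - 20 = 0
Roots: r = 4, -5 (distinct real)
General solution: y = C₁e^(4x) + C₂e^(-5x)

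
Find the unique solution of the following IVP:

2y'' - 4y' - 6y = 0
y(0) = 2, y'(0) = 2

General solution: y = C₁e^(3x) + C₂e^(-x)
Applying ICs: C₁ = 1, C₂ = 1
Particular solution: y = e^(3x) + e^(-x)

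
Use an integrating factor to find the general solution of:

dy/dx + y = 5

Using integrating factor method:

General solution: y = 5 + Ce^(-x)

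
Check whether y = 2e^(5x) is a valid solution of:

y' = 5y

Verification:
y = 2e^(5x)
y' = 10e^(5x)
5y = 10e^(5x)
y' = 5y ✓

Yes, it is a solution.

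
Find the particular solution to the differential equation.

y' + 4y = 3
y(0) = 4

General solution: y = 3/4 + Ce^(-4x)
Applying y(0) = 4: C = 4 - 3/4 = 13/4
Particular solution: y = 3/4 + (13/4)e^(-4x)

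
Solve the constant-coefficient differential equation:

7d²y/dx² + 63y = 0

Characteristic equation: 7r² + 63 = 0
Divide by 7: r² + 9 = 0
Roots: r = ±3i (complex conjugates)
General solution: y = C₁cos(3x) + C₂sin(3x)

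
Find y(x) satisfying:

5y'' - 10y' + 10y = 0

Characteristic equation: 5r² - 10r + 10 = 0
Divide by 5: r² - 2r + 2 = 0
Roots: r = 1 ± i (complex conjugates)
General solution: y = e^x(C₁cos(x) + C₂sin(x))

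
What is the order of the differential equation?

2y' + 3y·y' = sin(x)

The order is 1 (highest derivative is of order 1).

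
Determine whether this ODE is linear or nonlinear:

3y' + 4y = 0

Linear (y and its derivatives appear to the first power only, no products of y terms)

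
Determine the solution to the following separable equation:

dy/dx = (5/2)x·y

Separating variables and integrating:
ln|y| = 5x^2/4 + C

General solution: y = Ce^(5x^2/4)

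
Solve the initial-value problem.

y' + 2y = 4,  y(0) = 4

General solution: y = 2 + Ce^(-2x)
Applying y(0) = 4: C = 4 - 2 = 2
Particular solution: y = 2 + 2e^(-2x)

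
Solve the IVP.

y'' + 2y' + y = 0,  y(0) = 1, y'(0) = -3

General solution: y = (C₁ + C₂x)e^(-x)
Repeated root r = -1
Applying ICs: C₁ = 1, C₂ = -2
Particular solution: y = (1 - 2x)e^(-x)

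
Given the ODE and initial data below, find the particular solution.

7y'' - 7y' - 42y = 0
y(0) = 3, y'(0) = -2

General solution: y = C₁e^(3x) + C₂e^(-2x)
Applying ICs: C₁ = 4/5, C₂ = 11/5
Particular solution: y = (4/5)e^(3x) + (11/5)e^(-2x)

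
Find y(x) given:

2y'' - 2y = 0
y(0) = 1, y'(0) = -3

General solution: y = C₁e^x + C₂e^(-x)
Applying ICs: C₁ = -1, C₂ = 2
Particular solution: y = -e^x + 2e^(-x)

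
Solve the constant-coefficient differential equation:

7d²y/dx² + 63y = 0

Characteristic equation: 7r² + 63 = 0
Divide by 7: r² + 9 = 0
Roots: r = ±3i (complex conjugates)
General solution: y = C₁cos(3x) + C₂sin(3x)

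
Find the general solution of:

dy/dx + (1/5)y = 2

Using integrating factor method:

General solution: y = 10 + Ce^(-x/5)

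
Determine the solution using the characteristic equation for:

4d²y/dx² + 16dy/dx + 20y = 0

Characteristic equation: 4r² + 16r + 20 = 0
Divide by 4: r² + 4r + 5 = 0
Roots: r = -2 ± i (complex conjugates)
General solution: y = e^(-2x)(C₁cos(x) + C₂sin(x))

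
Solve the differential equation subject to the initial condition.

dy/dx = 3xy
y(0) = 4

General solution: y = Ce^(3x²/2)
Applying IC y(0) = 4:
Particular solution: y = 4e^(3x²/2)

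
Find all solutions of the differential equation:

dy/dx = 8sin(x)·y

Separating variables and integrating:
ln|y| = -8cos(x) + C

General solution: y = Ce^(-8cos(x))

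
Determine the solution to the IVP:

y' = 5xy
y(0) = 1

General solution: y = Ce^(5x²/2)
Applying IC y(0) = 1:
Particular solution: y = e^(5x²/2)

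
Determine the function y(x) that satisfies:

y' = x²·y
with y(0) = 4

General solution: y = Ce^(x³/3)
Applying IC y(0) = 4:
Particular solution: y = 4e^(x³/3)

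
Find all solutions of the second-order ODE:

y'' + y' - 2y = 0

Characteristic equation: r² + r - 2 = 0
Roots: r = 1, -2 (distinct real)
General solution: y = C₁e^x + C₂e^(-2x)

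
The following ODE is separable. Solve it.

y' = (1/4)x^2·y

Separating variables and integrating:
ln|y| = x^3/12 + C

General solution: y = Ce^(x^3/12)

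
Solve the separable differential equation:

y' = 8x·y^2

Separating variables and integrating:
-1/y = 4x^2 + C

General solution: y^-1 = -4x^2 + C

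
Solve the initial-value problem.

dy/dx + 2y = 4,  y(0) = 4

General solution: y = 2 + Ce^(-2x)
Applying y(0) = 4: C = 4 - 2 = 2
Particular solution: y = 2 + 2e^(-2x)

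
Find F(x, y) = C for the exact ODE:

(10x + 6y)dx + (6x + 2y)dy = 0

Verify exactness: ∂M/∂y = ∂N/∂x ✓
Find F(x,y) such that ∂F/∂x = M, ∂F/∂y = N
Solution: 5x² + 6xy + y² = C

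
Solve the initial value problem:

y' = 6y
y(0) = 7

General solution: y = Ce^(6x)
Applying IC y(0) = 7:
Particular solution: y = 7e^(6x)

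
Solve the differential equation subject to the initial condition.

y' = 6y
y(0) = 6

General solution: y = Ce^(6x)
Applying IC y(0) = 6:
Particular solution: y = 6e^(6x)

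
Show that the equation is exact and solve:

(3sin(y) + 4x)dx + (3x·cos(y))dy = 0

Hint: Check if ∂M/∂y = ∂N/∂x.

Verify exactness: ∂M/∂y = ∂N/∂x ✓
Find F(x,y) such that ∂F/∂x = M, ∂F/∂y = N
Solution: 3x·sin(y) + 2x² = C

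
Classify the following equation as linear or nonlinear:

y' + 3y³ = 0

Nonlinear (y³ term)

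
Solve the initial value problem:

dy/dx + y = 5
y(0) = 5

General solution: y = 5 + Ce^(-x)
Applying y(0) = 5: C = 5 - 5 = 0
Particular solution: y = 5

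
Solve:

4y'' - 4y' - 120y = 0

Characteristic equation: 4r² - 4r - 120 = 0
Divide by 4: r² - r - 30 = 0
Roots: r = 6, -5 (distinct real)
General solution: y = C₁e^(6x) + C₂e^(-5x)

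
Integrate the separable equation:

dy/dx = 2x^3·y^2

Separating variables and integrating:
-1/y = x^4/2 + C

General solution: y^-1 = (-1/2)x^4 + C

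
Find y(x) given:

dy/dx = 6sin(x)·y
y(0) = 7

General solution: y = Ce^(-6cos(x))
Applying IC y(0) = 7:
Particular solution: y = 7e^(6(1-cos(x)))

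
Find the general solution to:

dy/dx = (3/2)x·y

Separating variables and integrating:
ln|y| = 3x^2/4 + C

General solution: y = Ce^(3x^2/4)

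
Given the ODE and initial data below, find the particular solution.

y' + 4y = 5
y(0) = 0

General solution: y = 5/4 + Ce^(-4x)
Applying y(0) = 0: C = 0 - 5/4 = -5/4
Particular solution: y = 5/4 - (5/4)e^(-4x)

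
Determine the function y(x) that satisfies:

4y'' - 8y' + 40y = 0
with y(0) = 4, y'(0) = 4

General solution: y = e^x(C₁cos(3x) + C₂sin(3x))
Complex roots r = 1 ± 3i
Applying ICs: C₁ = 4, C₂ = 0
Particular solution: y = e^x(4cos(3x))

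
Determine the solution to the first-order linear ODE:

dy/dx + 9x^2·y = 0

Using integrating factor method:

General solution: y = Ce^(-3x^3)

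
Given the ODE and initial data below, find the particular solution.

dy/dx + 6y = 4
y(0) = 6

General solution: y = 2/3 + Ce^(-6x)
Applying y(0) = 6: C = 6 - 2/3 = 16/3
Particular solution: y = 2/3 + (16/3)e^(-6x)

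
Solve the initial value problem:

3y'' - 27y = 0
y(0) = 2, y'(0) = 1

General solution: y = C₁e^(3x) + C₂e^(-3x)
Applying ICs: C₁ = 7/6, C₂ = 5/6
Particular solution: y = (7/6)e^(3x) + (5/6)e^(-3x)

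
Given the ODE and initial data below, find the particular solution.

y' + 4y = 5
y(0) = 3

General solution: y = 5/4 + Ce^(-4x)
Applying y(0) = 3: C = 3 - 5/4 = 7/4
Particular solution: y = 5/4 + (7/4)e^(-4x)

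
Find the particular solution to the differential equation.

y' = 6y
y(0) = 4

General solution: y = Ce^(6x)
Applying IC y(0) = 4:
Particular solution: y = 4e^(6x)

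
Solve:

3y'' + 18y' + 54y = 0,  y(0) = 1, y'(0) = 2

General solution: y = e^(-3x)(C₁cos(3x) + C₂sin(3x))
Complex roots r = -3 ± 3i
Applying ICs: C₁ = 1, C₂ = 5/3
Particular solution: y = e^(-3x)(cos(3x) + (5/3)sin(3x))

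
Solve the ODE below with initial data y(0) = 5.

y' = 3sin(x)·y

General solution: y = Ce^(-3cos(x))
Applying IC y(0) = 5:
Particular solution: y = 5e^(3(1-cos(x)))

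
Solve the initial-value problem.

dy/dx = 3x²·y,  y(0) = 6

General solution: y = Ce^(x³)
Applying IC y(0) = 6:
Particular solution: y = 6e^(x³)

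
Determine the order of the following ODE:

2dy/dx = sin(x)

The order is 1 (highest derivative is of order 1).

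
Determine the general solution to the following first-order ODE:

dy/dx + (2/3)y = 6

Using integrating factor method:

General solution: y = 9 + Ce^(-2x/3)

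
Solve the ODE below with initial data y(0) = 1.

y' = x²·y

General solution: y = Ce^(x³/3)
Applying IC y(0) = 1:
Particular solution: y = e^(x³/3)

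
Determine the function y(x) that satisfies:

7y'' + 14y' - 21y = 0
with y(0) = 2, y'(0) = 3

General solution: y = C₁e^x + C₂e^(-3x)
Applying ICs: C₁ = 9/4, C₂ = -1/4
Particular solution: y = (9/4)e^x - (1/4)e^(-3x)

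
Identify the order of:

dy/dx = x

The order is 1 (highest derivative is of order 1).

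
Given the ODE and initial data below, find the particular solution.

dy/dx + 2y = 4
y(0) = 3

General solution: y = 2 + Ce^(-2x)
Applying y(0) = 3: C = 3 - 2 = 1
Particular solution: y = 2 + e^(-2x)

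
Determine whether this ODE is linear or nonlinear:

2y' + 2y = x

Linear (y and its derivatives appear to the first power only, no products of y terms)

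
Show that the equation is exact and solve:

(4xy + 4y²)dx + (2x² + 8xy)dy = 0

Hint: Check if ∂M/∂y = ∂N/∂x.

Verify exactness: ∂M/∂y = ∂N/∂x ✓
Find F(x,y) such that ∂F/∂x = M, ∂F/∂y = N
Solution: 2x²y + 4xy² = C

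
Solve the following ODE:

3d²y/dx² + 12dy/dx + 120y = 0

Characteristic equation: 3r² + 12r + 120 = 0
Divide by 3: r² + 4r + 40 = 0
Roots: r = -2 ± 6i (complex conjugates)
General solution: y = e^(-2x)(C₁cos(6x) + C₂sin(6x))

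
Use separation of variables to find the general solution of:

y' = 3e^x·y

Separating variables and integrating:
ln|y| = 3e^x + C

General solution: y = Ce^(3e^x)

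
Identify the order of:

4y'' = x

The order is 2 (highest derivative is of order 2).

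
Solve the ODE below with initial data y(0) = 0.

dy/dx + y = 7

General solution: y = 7 + Ce^(-x)
Applying y(0) = 0: C = 0 - 7 = -7
Particular solution: y = 7 - 7e^(-x)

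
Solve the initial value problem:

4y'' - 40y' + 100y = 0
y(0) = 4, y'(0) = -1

General solution: y = (C₁ + C₂x)e^(5x)
Repeated root r = 5
Applying ICs: C₁ = 4, C₂ = -21
Particular solution: y = (4 - 21x)e^(5x)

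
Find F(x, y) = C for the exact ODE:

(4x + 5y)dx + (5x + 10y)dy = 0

Verify exactness: ∂M/∂y = ∂N/∂x ✓
Find F(x,y) such that ∂F/∂x = M, ∂F/∂y = N
Solution: 2x² + 5xy + 5y² = C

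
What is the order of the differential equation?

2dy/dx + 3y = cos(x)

The order is 1 (highest derivative is of order 1).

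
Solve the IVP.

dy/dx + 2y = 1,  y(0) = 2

General solution: y = 1/2 + Ce^(-2x)
Applying y(0) = 2: C = 2 - 1/2 = 3/2
Particular solution: y = 1/2 + (3/2)e^(-2x)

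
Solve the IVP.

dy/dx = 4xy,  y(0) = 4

General solution: y = Ce^(2x²)
Applying IC y(0) = 4:
Particular solution: y = 4e^(2x²)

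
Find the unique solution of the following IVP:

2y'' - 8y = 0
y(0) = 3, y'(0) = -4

General solution: y = C₁e^(2x) + C₂e^(-2x)
Applying ICs: C₁ = 1/2, C₂ = 5/2
Particular solution: y = (1/2)e^(2x) + (5/2)e^(-2x)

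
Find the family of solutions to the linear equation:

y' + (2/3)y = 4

Using integrating factor method:

General solution: y = 6 + Ce^(-2x/3)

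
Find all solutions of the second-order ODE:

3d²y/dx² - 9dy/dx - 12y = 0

Characteristic equation: 3r² - 9r - 12 = 0
Divide by 3: r² - 3r - 4 = 0
Roots: r = 4, -1 (distinct real)
General solution: y = C₁e^(4x) + C₂e^(-x)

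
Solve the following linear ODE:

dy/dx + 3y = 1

Using integrating factor method:

General solution: y = 1/3 + Ce^(-3x)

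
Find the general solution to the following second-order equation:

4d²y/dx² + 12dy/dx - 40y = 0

Characteristic equation: 4r² + 12r - 40 = 0
Divide by 4: r² + 3r - 10 = 0
Roots: r = 2, -5 (distinct real)
General solution: y = C₁e^(2x) + C₂e^(-5x)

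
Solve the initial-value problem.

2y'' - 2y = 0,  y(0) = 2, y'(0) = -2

General solution: y = C₁e^x + C₂e^(-x)
Applying ICs: C₁ = 0, C₂ = 2
Particular solution: y = 2e^(-x)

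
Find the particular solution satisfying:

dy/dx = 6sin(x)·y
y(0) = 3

General solution: y = Ce^(-6cos(x))
Applying IC y(0) = 3:
Particular solution: y = 3e^(6(1-cos(x)))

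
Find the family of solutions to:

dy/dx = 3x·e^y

Separating variables and integrating:
-e^(-y) = 3x²/2 + C

General solution: y = -ln(C - 3x²/2)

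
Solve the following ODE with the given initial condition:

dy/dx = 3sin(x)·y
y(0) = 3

General solution: y = Ce^(-3cos(x))
Applying IC y(0) = 3:
Particular solution: y = 3e^(3(1-cos(x)))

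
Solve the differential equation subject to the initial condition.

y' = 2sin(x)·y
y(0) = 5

General solution: y = Ce^(-2cos(x))
Applying IC y(0) = 5:
Particular solution: y = 5e^(2(1-cos(x)))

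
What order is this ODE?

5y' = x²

The order is 1 (highest derivative is of order 1).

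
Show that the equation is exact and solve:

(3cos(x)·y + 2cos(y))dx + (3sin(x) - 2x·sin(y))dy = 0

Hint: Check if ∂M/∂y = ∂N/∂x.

Verify exactness: ∂M/∂y = ∂N/∂x ✓
Find F(x,y) such that ∂F/∂x = M, ∂F/∂y = N
Solution: 3sin(x)·y + 2x·cos(y) = C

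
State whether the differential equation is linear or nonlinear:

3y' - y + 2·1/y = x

Nonlinear (1/y term)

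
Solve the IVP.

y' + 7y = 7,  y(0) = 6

General solution: y = 1 + Ce^(-7x)
Applying y(0) = 6: C = 6 - 1 = 5
Particular solution: y = 1 + 5e^(-7x)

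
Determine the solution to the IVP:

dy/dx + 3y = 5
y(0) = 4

General solution: y = 5/3 + Ce^(-3x)
Applying y(0) = 4: C = 4 - 5/3 = 7/3
Particular solution: y = 5/3 + (7/3)e^(-3x)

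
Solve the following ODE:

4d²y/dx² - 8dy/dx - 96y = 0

Characteristic equation: 4r² - 8r - 96 = 0
Divide by 4: r² - 2r - 24 = 0
Roots: r = 6, -4 (distinct real)
General solution: y = C₁e^(6x) + C₂e^(-4x)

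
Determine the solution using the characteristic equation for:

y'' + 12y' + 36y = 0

Characteristic equation: r² + 12r + 36 = 0
Factored: (r + 6)² = 0
Repeated root: r = -6
General solution: y = (C₁ + C₂x)e^(-6x)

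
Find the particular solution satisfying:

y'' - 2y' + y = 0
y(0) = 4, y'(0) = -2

General solution: y = (C₁ + C₂x)e^x
Repeated root r = 1
Applying ICs: C₁ = 4, C₂ = -6
Particular solution: y = (4 - 6x)e^x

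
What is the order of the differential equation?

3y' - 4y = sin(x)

The order is 1 (highest derivative is of order 1).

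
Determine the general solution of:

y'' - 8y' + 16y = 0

Characteristic equation: r² - 8r + 16 = 0
Factored: (r - 4)² = 0
Repeated root: r = 4
General solution: y = (C₁ + C₂x)e^(4x)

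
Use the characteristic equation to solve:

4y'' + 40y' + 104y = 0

Characteristic equation: 4r² + 40r + 104 = 0
Divide by 4: r² + 10r + 26 = 0
Roots: r = -5 ± i (complex conjugates)
General solution: y = e^(-5x)(C₁cos(x) + C₂sin(x))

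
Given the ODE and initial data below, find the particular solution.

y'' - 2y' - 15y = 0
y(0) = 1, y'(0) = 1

General solution: y = C₁e^(5x) + C₂e^(-3x)
Applying ICs: C₁ = 1/2, C₂ = 1/2
Particular solution: y = (1/2)e^(5x) + (1/2)e^(-3x)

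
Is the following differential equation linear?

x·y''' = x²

Yes. Linear (y and its derivatives appear to the first power only, no products of y terms)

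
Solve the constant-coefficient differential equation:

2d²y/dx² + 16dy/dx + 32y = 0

Characteristic equation: 2r² + 16r + 32 = 0
Divide by 2: r² + 8r + 16 = 0
Factored: (r + 4)² = 0
Repeated root: r = -4
General solution: y = (C₁ + C₂x)e^(-4x)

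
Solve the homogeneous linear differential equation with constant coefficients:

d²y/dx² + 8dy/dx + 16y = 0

Characteristic equation: r² + 8r + 16 = 0
Factored: (r + 4)² = 0
Repeated root: r = -4
General solution: y = (C₁ + C₂x)e^(-4x)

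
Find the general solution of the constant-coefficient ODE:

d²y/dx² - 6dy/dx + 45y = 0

Characteristic equation: r² - 6r + 45 = 0
Roots: r = 3 ± 6i (complex conjugates)
General solution: y = e^(3x)(C₁cos(6x) + C₂sin(6x))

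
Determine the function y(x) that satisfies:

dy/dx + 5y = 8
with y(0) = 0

General solution: y = 8/5 + Ce^(-5x)
Applying y(0) = 0: C = 0 - 8/5 = -8/5
Particular solution: y = 8/5 - (8/5)e^(-5x)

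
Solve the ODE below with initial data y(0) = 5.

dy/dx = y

General solution: y = Ce^x
Applying IC y(0) = 5:
Particular solution: y = 5e^x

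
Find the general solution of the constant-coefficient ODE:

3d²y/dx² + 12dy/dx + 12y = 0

Characteristic equation: 3r² + 12r + 12 = 0
Divide by 3: r² + 4r + 4 = 0
Factored: (r + 2)² = 0
Repeated root: r = -2
General solution: y = (C₁ + C₂x)e^(-2x)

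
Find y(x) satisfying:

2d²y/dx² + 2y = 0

Characteristic equation: 2r² + 2 = 0
Divide by 2: r² + 1 = 0
Roots: r = ±i (complex conjugates)
General solution: y = C₁cos(x) + C₂sin(x)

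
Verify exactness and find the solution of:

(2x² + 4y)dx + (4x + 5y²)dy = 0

Verify exactness: ∂M/∂y = ∂N/∂x ✓
Find F(x,y) such that ∂F/∂x = M, ∂F/∂y = N
Solution: 2x³/3 + 4xy + 5y³/3 = C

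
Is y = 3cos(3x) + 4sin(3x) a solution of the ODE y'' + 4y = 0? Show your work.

Verification:
y'' = -27cos(3x) - 36sin(3x)
y'' + 4y ≠ 0 (frequency mismatch: got 9 instead of 4)

No, it is not a solution.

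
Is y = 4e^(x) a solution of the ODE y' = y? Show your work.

Verification:
y = 4e^(x)
y' = 4e^(x)
y = 4e^(x)
y' = y ✓

Yes, it is a solution.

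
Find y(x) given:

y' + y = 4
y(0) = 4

General solution: y = 4 + Ce^(-x)
Applying y(0) = 4: C = 4 - 4 = 0
Particular solution: y = 4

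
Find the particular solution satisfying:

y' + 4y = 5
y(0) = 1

General solution: y = 5/4 + Ce^(-4x)
Applying y(0) = 1: C = 1 - 5/4 = -1/4
Particular solution: y = 5/4 - (1/4)e^(-4x)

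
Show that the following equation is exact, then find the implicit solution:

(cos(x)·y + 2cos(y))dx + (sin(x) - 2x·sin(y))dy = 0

Verify exactness: ∂M/∂y = ∂N/∂x ✓
Find F(x,y) such that ∂F/∂x = M, ∂F/∂y = N
Solution: sin(x)·y + 2x·cos(y) = C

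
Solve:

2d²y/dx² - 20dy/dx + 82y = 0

Characteristic equation: 2r² - 20r + 82 = 0
Divide by 2: r² - 10r + 41 = 0
Roots: r = 5 ± 4i (complex conjugates)
General solution: y = e^(5x)(C₁cos(4x) + C₂sin(4x))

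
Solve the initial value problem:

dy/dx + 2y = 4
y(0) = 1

General solution: y = 2 + Ce^(-2x)
Applying y(0) = 1: C = 1 - 2 = -1
Particular solution: y = 2 - e^(-2x)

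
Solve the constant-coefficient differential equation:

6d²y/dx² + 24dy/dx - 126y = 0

Characteristic equation: 6r² + 24r - 126 = 0
Divide by 6: r² + 4r - 21 = 0
Roots: r = 3, -7 (distinct real)
General solution: y = C₁e^(3x) + C₂e^(-7x)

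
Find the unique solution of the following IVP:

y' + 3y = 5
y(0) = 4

General solution: y = 5/3 + Ce^(-3x)
Applying y(0) = 4: C = 4 - 5/3 = 7/3
Particular solution: y = 5/3 + (7/3)e^(-3x)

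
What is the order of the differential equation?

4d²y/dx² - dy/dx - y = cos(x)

The order is 2 (highest derivative is of order 2).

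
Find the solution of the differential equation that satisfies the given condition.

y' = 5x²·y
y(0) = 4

General solution: y = Ce^(5x³/3)
Applying IC y(0) = 4:
Particular solution: y = 4e^(5x³/3)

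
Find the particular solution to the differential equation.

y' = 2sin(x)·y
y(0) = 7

General solution: y = Ce^(-2cos(x))
Applying IC y(0) = 7:
Particular solution: y = 7e^(2(1-cos(x)))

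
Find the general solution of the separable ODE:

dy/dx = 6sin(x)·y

Separating variables and integrating:
ln|y| = -6cos(x) + C

General solution: y = Ce^(-6cos(x))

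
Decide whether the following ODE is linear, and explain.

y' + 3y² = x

Nonlinear (y² term)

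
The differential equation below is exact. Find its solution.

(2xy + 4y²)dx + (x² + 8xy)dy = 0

Verify exactness: ∂M/∂y = ∂N/∂x ✓
Find F(x,y) such that ∂F/∂x = M, ∂F/∂y = N
Solution: x²y + 4xy² = C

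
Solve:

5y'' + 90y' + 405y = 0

Characteristic equation: 5r² + 90r + 405 = 0
Divide by 5: r² + 18r + 81 = 0
Factored: (r + 9)² = 0
Repeated root: r = -9
General solution: y = (C₁ + C₂x)e^(-9x)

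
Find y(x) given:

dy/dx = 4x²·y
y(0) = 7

General solution: y = Ce^(4x³/3)
Applying IC y(0) = 7:
Particular solution: y = 7e^(4x³/3)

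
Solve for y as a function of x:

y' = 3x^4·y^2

Separating variables and integrating:
-1/y = 3x^5/5 + C

General solution: y^-1 = (-3/5)x^5 + C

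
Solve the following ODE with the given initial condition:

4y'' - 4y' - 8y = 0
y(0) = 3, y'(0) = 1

General solution: y = C₁e^(2x) + C₂e^(-x)
Applying ICs: C₁ = 4/3, C₂ = 5/3
Particular solution: y = (4/3)e^(2x) + (5/3)e^(-x)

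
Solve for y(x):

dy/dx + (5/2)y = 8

Using integrating factor method:

General solution: y = 16/5 + Ce^(-5x/2)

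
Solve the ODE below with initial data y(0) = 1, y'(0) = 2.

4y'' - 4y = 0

General solution: y = C₁e^x + C₂e^(-x)
Applying ICs: C₁ = 3/2, C₂ = -1/2
Particular solution: y = (3/2)e^x - (1/2)e^(-x)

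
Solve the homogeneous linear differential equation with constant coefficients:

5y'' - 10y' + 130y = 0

Characteristic equation: 5r² - 10r + 130 = 0
Divide by 5: r² - 2r + 26 = 0
Roots: r = 1 ± 5i (complex conjugates)
General solution: y = e^x(C₁cos(5x) + C₂sin(5x))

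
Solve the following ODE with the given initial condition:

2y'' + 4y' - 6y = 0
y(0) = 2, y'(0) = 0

General solution: y = C₁e^x + C₂e^(-3x)
Applying ICs: C₁ = 3/2, C₂ = 1/2
Particular solution: y = (3/2)e^x + (1/2)e^(-3x)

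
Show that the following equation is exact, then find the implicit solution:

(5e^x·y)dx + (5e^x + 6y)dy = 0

Verify exactness: ∂M/∂y = ∂N/∂x ✓
Find F(x,y) such that ∂F/∂x = M, ∂F/∂y = N
Solution: 5e^x·y + 3y² = C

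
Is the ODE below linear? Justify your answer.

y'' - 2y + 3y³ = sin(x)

No. Nonlinear (y³ term)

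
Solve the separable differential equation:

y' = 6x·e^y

Separating variables and integrating:
-e^(-y) = 3x² + C

General solution: y = -ln(C - 3x²)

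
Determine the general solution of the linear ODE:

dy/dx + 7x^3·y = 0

Using integrating factor method:

General solution: y = Ce^(-7x^4/4)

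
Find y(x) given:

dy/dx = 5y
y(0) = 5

General solution: y = Ce^(5x)
Applying IC y(0) = 5:
Particular solution: y = 5e^(5x)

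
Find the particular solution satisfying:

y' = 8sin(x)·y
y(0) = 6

General solution: y = Ce^(-8cos(x))
Applying IC y(0) = 6:
Particular solution: y = 6e^(8(1-cos(x)))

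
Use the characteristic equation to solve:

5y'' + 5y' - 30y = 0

Characteristic equation: 5r² + 5r - 30 = 0
Divide by 5: r² + r - 6 = 0
Roots: r = 2, -3 (distinct real)
General solution: y = C₁e^(2x) + C₂e^(-3x)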